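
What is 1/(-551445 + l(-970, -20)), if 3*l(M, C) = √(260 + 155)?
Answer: -992601/547364858362 - 3*√415/2736824291810 ≈ -1.8134e-6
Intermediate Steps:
l(M, C) = √415/3 (l(M, C) = √(260 + 155)/3 = √415/3)
1/(-551445 + l(-970, -20)) = 1/(-551445 + √415/3)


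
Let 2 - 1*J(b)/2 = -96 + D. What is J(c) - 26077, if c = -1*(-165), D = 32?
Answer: -25945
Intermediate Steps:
c = 165
J(b) = 132 (J(b) = 4 - 2*(-96 + 32) = 4 - 2*(-64) = 4 + 128 = 132)
J(c) - 26077 = 132 - 26077 = -25945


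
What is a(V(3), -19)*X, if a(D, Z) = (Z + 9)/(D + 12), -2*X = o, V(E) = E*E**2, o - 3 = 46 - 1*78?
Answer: -145/39 ≈ -3.7179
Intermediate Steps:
o = -29 (o = 3 + (46 - 1*78) = 3 + (46 - 78) = 3 - 32 = -29)
V(E) = E**3
X = 29/2 (X = -1/2*(-29) = 29/2 ≈ 14.500)
a(D, Z) = (9 + Z)/(12 + D)
a(V(3), -19)*X = ((9 - 19)/(12 + 3**3))*(29/2) = (-10/(12 + 27))*(29/2) = (-10/39)*(29/2) = ((1/39)*(-10))*(29/2) = -10/39*29/2 = -145/39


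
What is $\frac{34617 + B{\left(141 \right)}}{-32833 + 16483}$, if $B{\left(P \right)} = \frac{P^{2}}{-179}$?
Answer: $- \frac{1029427}{487775} \approx -2.1105$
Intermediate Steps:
$B{\left(P \right)} = - \frac{P^{2}}{179}$ ($B{\left(P \right)} = P^{2} \left(- \frac{1}{179}\right) = - \frac{P^{2}}{179}$)
$\frac{34617 + B{\left(141 \right)}}{-32833 + 16483} = \frac{34617 - \frac{141^{2}}{179}}{-32833 + 16483} = \frac{34617 - \frac{19881}{179}}{-16350} = \left(34617 - \frac{19881}{179}\right) \left(- \frac{1}{16350}\right) = \frac{6176562}{179} \left(- \frac{1}{16350}\right) = - \frac{1029427}{487775}$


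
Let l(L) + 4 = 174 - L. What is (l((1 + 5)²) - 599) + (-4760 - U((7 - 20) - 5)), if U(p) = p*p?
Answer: -5549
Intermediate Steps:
U(p) = p²
l(L) = 170 - L (l(L) = -4 + (174 - L) = 170 - L)
(l((1 + 5)²) - 599) + (-4760 - U((7 - 20) - 5)) = ((170 - (1 + 5)²) - 599) + (-4760 - ((7 - 20) - 5)²) = ((170 - 1*6²) - 599) + (-4760 - (-13 - 5)²) = ((170 - 1*36) - 599) + (-4760 - 1*(-18)²) = ((170 - 36) - 599) + (-4760 - 1*324) = (134 - 599) + (-4760 - 324) = -465 - 5084 = -5549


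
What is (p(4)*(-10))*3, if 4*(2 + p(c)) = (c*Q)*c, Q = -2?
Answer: 300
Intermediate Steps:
p(c) = -2 - c²/2 (p(c) = -2 + ((c*(-2))*c)/4 = -2 + ((-2*c)*c)/4 = -2 + (-2*c²)/4 = -2 - c²/2)
(p(4)*(-10))*3 = ((-2 - ½*4²)*(-10))*3 = ((-2 - ½*16)*(-10))*3 = ((-2 - 8)*(-10))*3 = -10*(-10)*3 = 100*3 = 300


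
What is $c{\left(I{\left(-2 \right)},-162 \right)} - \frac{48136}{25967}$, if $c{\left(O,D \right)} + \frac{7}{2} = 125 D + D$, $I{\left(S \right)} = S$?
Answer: $- \frac{1060354849}{51934} \approx -20417.0$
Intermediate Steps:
$c{\left(O,D \right)} = - \frac{7}{2} + 126 D$ ($c{\left(O,D \right)} = - \frac{7}{2} + \left(125 D + D\right) = - \frac{7}{2} + 126 D$)
$c{\left(I{\left(-2 \right)},-162 \right)} - \frac{48136}{25967} = \left(- \frac{7}{2} + 126 \left(-162\right)\right) - \frac{48136}{25967} = \left(- \frac{7}{2} - 20412\right) - \frac{48136}{25967} = - \frac{40831}{2} - \frac{48136}{25967} = - \frac{1060354849}{51934}$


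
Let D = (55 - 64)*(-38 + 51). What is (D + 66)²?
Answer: 2601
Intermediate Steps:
D = -117 (D = -9*13 = -117)
(D + 66)² = (-117 + 66)² = (-51)² = 2601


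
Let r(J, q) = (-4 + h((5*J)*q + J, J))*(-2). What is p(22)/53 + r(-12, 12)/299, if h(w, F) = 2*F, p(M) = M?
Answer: 9546/15847 ≈ 0.60239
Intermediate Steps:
r(J, q) = 8 - 4*J (r(J, q) = (-4 + 2*J)*(-2) = 8 - 4*J)
p(22)/53 + r(-12, 12)/299 = 22/53 + (8 - 4*(-12))/299 = 22*(1/53) + (8 + 48)*(1/299) = 22/53 + 56*(1/299) = 22/53 + 56/299 = 9546/15847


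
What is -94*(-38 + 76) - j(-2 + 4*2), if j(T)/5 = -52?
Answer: -3312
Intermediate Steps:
j(T) = -260 (j(T) = 5*(-52) = -260)
-94*(-38 + 76) - j(-2 + 4*2) = -94*(-38 + 76) - 1*(-260) = -94*38 + 260 = -3572 + 260 = -3312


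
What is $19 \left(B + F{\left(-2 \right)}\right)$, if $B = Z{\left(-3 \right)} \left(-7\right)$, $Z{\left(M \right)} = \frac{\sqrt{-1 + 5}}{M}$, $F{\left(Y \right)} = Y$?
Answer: $\frac{152}{3} \approx 50.667$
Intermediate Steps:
$Z{\left(M \right)} = \frac{2}{M}$ ($Z{\left(M \right)} = \frac{\sqrt{4}}{M} = \frac{2}{M}$)
$B = \frac{14}{3}$ ($B = \frac{2}{-3} \left(-7\right) = 2 \left(- \frac{1}{3}\right) \left(-7\right) = \left(- \frac{2}{3}\right) \left(-7\right) = \frac{14}{3} \approx 4.6667$)
$19 \left(B + F{\left(-2 \right)}\right) = 19 \left(\frac{14}{3} - 2\right) = 19 \cdot \frac{8}{3} = \frac{152}{3}$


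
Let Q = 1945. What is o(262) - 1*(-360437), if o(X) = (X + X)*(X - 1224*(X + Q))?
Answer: -1415019107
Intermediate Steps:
o(X) = 2*X*(-2380680 - 1223*X) (o(X) = (X + X)*(X - 1224*(X + 1945)) = (2*X)*(X - 1224*(1945 + X)) = (2*X)*(X + (-2380680 - 1224*X)) = (2*X)*(-2380680 - 1223*X) = 2*X*(-2380680 - 1223*X))
o(262) - 1*(-360437) = -2*262*(2380680 + 1223*262) - 1*(-360437) = -2*262*(2380680 + 320426) + 360437 = -2*262*2701106 + 360437 = -1415379544 + 360437 = -1415019107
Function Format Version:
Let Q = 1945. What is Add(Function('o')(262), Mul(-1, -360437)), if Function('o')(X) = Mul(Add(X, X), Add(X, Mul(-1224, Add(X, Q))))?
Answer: -1415019107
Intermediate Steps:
Function('o')(X) = Mul(2, X, Add(-2380680, Mul(-1223, X))) (Function('o')(X) = Mul(Add(X, X), Add(X, Mul(-1224, Add(X, 1945)))) = Mul(Mul(2, X), Add(X, Mul(-1224, Add(1945, X)))) = Mul(Mul(2, X), Add(X, Add(-2380680, Mul(-1224, X)))) = Mul(Mul(2, X), Add(-2380680, Mul(-1223, X))) = Mul(2, X, Add(-2380680, Mul(-1223, X))))
Add(Function('o')(262), Mul(-1, -360437)) = Add(Mul(-2, 262, Add(2380680, Mul(1223, 262))), Mul(-1, -360437)) = Add(Mul(-2, 262, Add(2380680, 320426)), 360437) = Add(Mul(-2, 262, 2701106), 360437) = Add(-1415379544, 360437) = -1415019107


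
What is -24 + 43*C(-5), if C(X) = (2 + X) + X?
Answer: -368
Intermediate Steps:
C(X) = 2 + 2*X
-24 + 43*C(-5) = -24 + 43*(2 + 2*(-5)) = -24 + 43*(2 - 10) = -24 + 43*(-8) = -24 - 344 = -368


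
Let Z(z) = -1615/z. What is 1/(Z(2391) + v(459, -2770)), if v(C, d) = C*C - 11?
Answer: 2391/503710355 ≈ 4.7468e-6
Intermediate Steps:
v(C, d) = -11 + C² (v(C, d) = C² - 11 = -11 + C²)
1/(Z(2391) + v(459, -2770)) = 1/(-1615/2391 + (-11 + 459²)) = 1/(-1615*1/2391 + (-11 + 210681)) = 1/(-1615/2391 + 210670) = 1/(503710355/2391) = 2391/503710355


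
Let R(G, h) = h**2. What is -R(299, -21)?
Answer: -441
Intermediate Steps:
-R(299, -21) = -1*(-21)**2 = -1*441 = -441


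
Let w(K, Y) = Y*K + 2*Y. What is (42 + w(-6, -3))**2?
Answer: 2916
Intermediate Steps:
w(K, Y) = 2*Y + K*Y (w(K, Y) = K*Y + 2*Y = 2*Y + K*Y)
(42 + w(-6, -3))**2 = (42 - 3*(2 - 6))**2 = (42 - 3*(-4))**2 = (42 + 12)**2 = 54**2 = 2916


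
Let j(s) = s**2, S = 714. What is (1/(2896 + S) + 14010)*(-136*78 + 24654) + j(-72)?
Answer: 355205314443/1805 ≈ 1.9679e+8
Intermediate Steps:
(1/(2896 + S) + 14010)*(-136*78 + 24654) + j(-72) = (1/(2896 + 714) + 14010)*(-136*78 + 24654) + (-72)**2 = (1/3610 + 14010)*(-10608 + 24654) + 5184 = (1/3610 + 14010)*14046 + 5184 = (50576101/3610)*14046 + 5184 = 355195957323/1805 + 5184 = 355205314443/1805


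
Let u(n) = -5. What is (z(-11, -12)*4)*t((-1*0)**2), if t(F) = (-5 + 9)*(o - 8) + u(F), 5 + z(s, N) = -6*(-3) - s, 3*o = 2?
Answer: -3296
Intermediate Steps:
o = 2/3 (o = (1/3)*2 = 2/3 ≈ 0.66667)
z(s, N) = 13 - s (z(s, N) = -5 + (-6*(-3) - s) = -5 + (18 - s) = 13 - s)
t(F) = -103/3 (t(F) = (-5 + 9)*(2/3 - 8) - 5 = 4*(-22/3) - 5 = -88/3 - 5 = -103/3)
(z(-11, -12)*4)*t((-1*0)**2) = ((13 - 1*(-11))*4)*(-103/3) = ((13 + 11)*4)*(-103/3) = (24*4)*(-103/3) = 96*(-103/3) = -3296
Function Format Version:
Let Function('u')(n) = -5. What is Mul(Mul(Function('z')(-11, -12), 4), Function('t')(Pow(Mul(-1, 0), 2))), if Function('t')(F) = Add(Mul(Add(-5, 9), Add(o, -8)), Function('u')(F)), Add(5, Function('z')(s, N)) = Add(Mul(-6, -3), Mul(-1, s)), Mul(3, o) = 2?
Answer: -3296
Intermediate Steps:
o = Rational(2, 3) (o = Mul(Rational(1, 3), 2) = Rational(2, 3) ≈ 0.66667)
Function('z')(s, N) = Add(13, Mul(-1, s)) (Function('z')(s, N) = Add(-5, Add(Mul(-6, -3), Mul(-1, s))) = Add(-5, Add(18, Mul(-1, s))) = Add(13, Mul(-1, s)))
Function('t')(F) = Rational(-103, 3) (Function('t')(F) = Add(Mul(Add(-5, 9), Add(Rational(2, 3), -8)), -5) = Add(Mul(4, Rational(-22, 3)), -5) = Add(Rational(-88, 3), -5) = Rational(-103, 3))
Mul(Mul(Function('z')(-11, -12), 4), Function('t')(Pow(Mul(-1, 0), 2))) = Mul(Mul(Add(13, Mul(-1, -11)), 4), Rational(-103, 3)) = Mul(Mul(Add(13, 11), 4), Rational(-103, 3)) = Mul(Mul(24, 4), Rational(-103, 3)) = Mul(96, Rational(-103, 3)) = -3296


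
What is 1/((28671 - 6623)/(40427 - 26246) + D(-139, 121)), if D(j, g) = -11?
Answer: -14181/133943 ≈ -0.10587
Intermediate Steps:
1/((28671 - 6623)/(40427 - 26246) + D(-139, 121)) = 1/((28671 - 6623)/(40427 - 26246) - 11) = 1/(22048/14181 - 11) = 1/(-133943/14181) = -14181/133943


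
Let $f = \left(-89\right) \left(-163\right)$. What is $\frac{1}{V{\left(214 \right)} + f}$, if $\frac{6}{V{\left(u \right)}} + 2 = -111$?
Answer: $\frac{113}{1639285} \approx 6.8933 \cdot 10^{-5}$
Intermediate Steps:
$f = 14507$
$V{\left(u \right)} = - \frac{6}{113}$ ($V{\left(u \right)} = \frac{6}{-2 - 111} = \frac{6}{-113} = 6 \left(- \frac{1}{113}\right) = - \frac{6}{113}$)
$\frac{1}{V{\left(214 \right)} + f} = \frac{1}{- \frac{6}{113} + 14507} = \frac{1}{\frac{1639285}{113}} = \frac{113}{1639285}$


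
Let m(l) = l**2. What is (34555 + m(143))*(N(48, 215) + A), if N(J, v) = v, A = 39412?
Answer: 2179643508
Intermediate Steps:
(34555 + m(143))*(N(48, 215) + A) = (34555 + 143**2)*(215 + 39412) = (34555 + 20449)*39627 = 55004*39627 = 2179643508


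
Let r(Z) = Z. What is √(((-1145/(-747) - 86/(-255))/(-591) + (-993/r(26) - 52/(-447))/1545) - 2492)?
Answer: I*√62080909944334690744467753270/4991172672330 ≈ 49.92*I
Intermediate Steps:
√(((-1145/(-747) - 86/(-255))/(-591) + (-993/r(26) - 52/(-447))/1545) - 2492) = √(((-1145/(-747) - 86/(-255))/(-591) + (-993/26 - 52/(-447))/1545) - 2492) = √(((-1145*(-1/747) - 86*(-1/255))*(-1/591) + (-993*1/26 - 52*(-1/447))*(1/1545)) - 2492) = √(((1145/747 + 86/255)*(-1/591) + (-993/26 + 52/447)*(1/1545)) - 2492) = √(((118739/63495)*(-1/591) - 442519/11622*1/1545) - 2492) = √((-118739/37525545 - 442519/17955990) - 2492) = √(-416396509877/14973518016990 - 2492) = √(-37314423294848957/14973518016990) = I*√62080909944334690744467753270/4991172672330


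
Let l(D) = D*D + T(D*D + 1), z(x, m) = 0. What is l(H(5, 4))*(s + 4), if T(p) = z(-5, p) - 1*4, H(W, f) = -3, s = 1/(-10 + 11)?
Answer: 25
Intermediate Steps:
s = 1 (s = 1/1 = 1)
T(p) = -4 (T(p) = 0 - 1*4 = 0 - 4 = -4)
l(D) = -4 + D² (l(D) = D*D - 4 = D² - 4 = -4 + D²)
l(H(5, 4))*(s + 4) = (-4 + (-3)²)*(1 + 4) = (-4 + 9)*5 = 5*5 = 25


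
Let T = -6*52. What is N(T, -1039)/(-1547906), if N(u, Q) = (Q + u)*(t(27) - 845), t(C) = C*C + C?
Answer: -120239/1547906 ≈ -0.077678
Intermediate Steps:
t(C) = C + C² (t(C) = C² + C = C + C²)
T = -312
N(u, Q) = -89*Q - 89*u (N(u, Q) = (Q + u)*(27*(1 + 27) - 845) = (Q + u)*(27*28 - 845) = (Q + u)*(756 - 845) = (Q + u)*(-89) = -89*Q - 89*u)
N(T, -1039)/(-1547906) = (-89*(-1039) - 89*(-312))/(-1547906) = (92471 + 27768)*(-1/1547906) = 120239*(-1/1547906) = -120239/1547906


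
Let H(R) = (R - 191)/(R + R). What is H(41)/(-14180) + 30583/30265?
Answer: 3556522883/3519093140 ≈ 1.0106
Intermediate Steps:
H(R) = (-191 + R)/(2*R) (H(R) = (-191 + R)/((2*R)) = (-191 + R)*(1/(2*R)) = (-191 + R)/(2*R))
H(41)/(-14180) + 30583/30265 = ((1/2)*(-191 + 41)/41)/(-14180) + 30583/30265 = ((1/2)*(1/41)*(-150))*(-1/14180) + 30583*(1/30265) = -75/41*(-1/14180) + 30583/30265 = 15/116276 + 30583/30265 = 3556522883/3519093140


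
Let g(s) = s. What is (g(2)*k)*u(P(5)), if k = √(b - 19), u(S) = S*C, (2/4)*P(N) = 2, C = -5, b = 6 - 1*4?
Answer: -40*I*√17 ≈ -164.92*I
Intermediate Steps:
b = 2 (b = 6 - 4 = 2)
P(N) = 4 (P(N) = 2*2 = 4)
u(S) = -5*S (u(S) = S*(-5) = -5*S)
k = I*√17 (k = √(2 - 19) = √(-17) = I*√17 ≈ 4.1231*I)
(g(2)*k)*u(P(5)) = (2*(I*√17))*(-5*4) = (2*I*√17)*(-20) = -40*I*√17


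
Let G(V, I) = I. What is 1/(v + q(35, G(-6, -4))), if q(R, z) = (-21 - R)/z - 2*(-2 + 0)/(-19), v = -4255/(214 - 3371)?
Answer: 59983/907979 ≈ 0.066062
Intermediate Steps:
v = 4255/3157 (v = -4255/(-3157) = -4255*(-1/3157) = 4255/3157 ≈ 1.3478)
q(R, z) = -4/19 + (-21 - R)/z (q(R, z) = (-21 - R)/z - 2*(-2)*(-1/19) = (-21 - R)/z + 4*(-1/19) = (-21 - R)/z - 4/19 = -4/19 + (-21 - R)/z)
1/(v + q(35, G(-6, -4))) = 1/(4255/3157 + (-21 - 1*35 - 4/19*(-4))/(-4)) = 1/(4255/3157 - (-21 - 35 + 16/19)/4) = 1/(4255/3157 - 1/4*(-1048/19)) = 1/(4255/3157 + 262/19) = 1/(907979/59983) = 59983/907979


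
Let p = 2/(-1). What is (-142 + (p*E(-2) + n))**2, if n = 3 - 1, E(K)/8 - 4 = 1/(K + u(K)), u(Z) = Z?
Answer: 40000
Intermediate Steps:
p = -2 (p = 2*(-1) = -2)
E(K) = 32 + 4/K (E(K) = 32 + 8/(K + K) = 32 + 8/((2*K)) = 32 + 8*(1/(2*K)) = 32 + 4/K)
n = 2
(-142 + (p*E(-2) + n))**2 = (-142 + (-2*(32 + 4/(-2)) + 2))**2 = (-142 + (-2*(32 + 4*(-1/2)) + 2))**2 = (-142 + (-2*(32 - 2) + 2))**2 = (-142 + (-2*30 + 2))**2 = (-142 + (-60 + 2))**2 = (-142 - 58)**2 = (-200)**2 = 40000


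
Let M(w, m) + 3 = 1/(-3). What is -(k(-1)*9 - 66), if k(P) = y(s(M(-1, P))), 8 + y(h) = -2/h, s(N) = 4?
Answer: 285/2 ≈ 142.50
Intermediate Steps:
M(w, m) = -10/3 (M(w, m) = -3 + 1/(-3) = -3 - ⅓ = -10/3)
y(h) = -8 - 2/h
k(P) = -17/2 (k(P) = -8 - 2/4 = -8 - 2*¼ = -8 - ½ = -17/2)
-(k(-1)*9 - 66) = -(-17/2*9 - 66) = -(-153/2 - 66) = -1*(-285/2) = 285/2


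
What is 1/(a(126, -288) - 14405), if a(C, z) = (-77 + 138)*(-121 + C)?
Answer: -1/14100 ≈ -7.0922e-5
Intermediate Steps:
a(C, z) = -7381 + 61*C (a(C, z) = 61*(-121 + C) = -7381 + 61*C)
1/(a(126, -288) - 14405) = 1/((-7381 + 61*126) - 14405) = 1/((-7381 + 7686) - 14405) = 1/(305 - 14405) = 1/(-14100) = -1/14100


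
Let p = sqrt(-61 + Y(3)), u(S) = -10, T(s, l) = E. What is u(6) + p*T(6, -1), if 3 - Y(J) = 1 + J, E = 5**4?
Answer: -10 + 625*I*sqrt(62) ≈ -10.0 + 4921.3*I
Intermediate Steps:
E = 625
T(s, l) = 625
Y(J) = 2 - J (Y(J) = 3 - (1 + J) = 3 + (-1 - J) = 2 - J)
p = I*sqrt(62) (p = sqrt(-61 + (2 - 1*3)) = sqrt(-61 + (2 - 3)) = sqrt(-61 - 1) = sqrt(-62) = I*sqrt(62) ≈ 7.874*I)
u(6) + p*T(6, -1) = -10 + (I*sqrt(62))*625 = -10 + 625*I*sqrt(62)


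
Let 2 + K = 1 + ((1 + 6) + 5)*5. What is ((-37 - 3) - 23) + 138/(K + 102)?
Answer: -435/7 ≈ -62.143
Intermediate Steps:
K = 59 (K = -2 + (1 + ((1 + 6) + 5)*5) = -2 + (1 + (7 + 5)*5) = -2 + (1 + 12*5) = -2 + (1 + 60) = -2 + 61 = 59)
((-37 - 3) - 23) + 138/(K + 102) = ((-37 - 3) - 23) + 138/(59 + 102) = (-40 - 23) + 138/161 = -63 + (1/161)*138 = -63 + 6/7 = -435/7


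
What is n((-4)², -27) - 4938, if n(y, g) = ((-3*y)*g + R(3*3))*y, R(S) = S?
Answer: 15942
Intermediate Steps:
n(y, g) = y*(9 - 3*g*y) (n(y, g) = ((-3*y)*g + 3*3)*y = (-3*g*y + 9)*y = (9 - 3*g*y)*y = y*(9 - 3*g*y))
n((-4)², -27) - 4938 = 3*(-4)²*(3 - 1*(-27)*(-4)²) - 4938 = 3*16*(3 - 1*(-27)*16) - 4938 = 3*16*(3 + 432) - 4938 = 3*16*435 - 4938 = 20880 - 4938 = 15942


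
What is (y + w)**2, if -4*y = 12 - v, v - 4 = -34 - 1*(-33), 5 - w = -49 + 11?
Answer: 26569/16 ≈ 1660.6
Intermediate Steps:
w = 43 (w = 5 - (-49 + 11) = 5 - 1*(-38) = 5 + 38 = 43)
v = 3 (v = 4 + (-34 - 1*(-33)) = 4 + (-34 + 33) = 4 - 1 = 3)
y = -9/4 (y = -(12 - 1*3)/4 = -(12 - 3)/4 = -1/4*9 = -9/4 ≈ -2.2500)
(y + w)**2 = (-9/4 + 43)**2 = (163/4)**2 = 26569/16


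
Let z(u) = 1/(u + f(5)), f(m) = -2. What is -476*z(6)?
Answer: -119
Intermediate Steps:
z(u) = 1/(-2 + u) (z(u) = 1/(u - 2) = 1/(-2 + u))
-476*z(6) = -476/(-2 + 6) = -476/4 = -476*1/4 = -119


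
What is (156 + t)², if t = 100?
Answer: 65536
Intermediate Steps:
(156 + t)² = (156 + 100)² = 256² = 65536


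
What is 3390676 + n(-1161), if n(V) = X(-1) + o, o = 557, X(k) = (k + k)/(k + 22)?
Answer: 71215891/21 ≈ 3.3912e+6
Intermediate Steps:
X(k) = 2*k/(22 + k) (X(k) = (2*k)/(22 + k) = 2*k/(22 + k))
n(V) = 11695/21 (n(V) = 2*(-1)/(22 - 1) + 557 = 2*(-1)/21 + 557 = 2*(-1)*(1/21) + 557 = -2/21 + 557 = 11695/21)
3390676 + n(-1161) = 3390676 + 11695/21 = 71215891/21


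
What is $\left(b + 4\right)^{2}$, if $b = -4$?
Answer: $0$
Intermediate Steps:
$\left(b + 4\right)^{2} = \left(-4 + 4\right)^{2} = 0^{2} = 0$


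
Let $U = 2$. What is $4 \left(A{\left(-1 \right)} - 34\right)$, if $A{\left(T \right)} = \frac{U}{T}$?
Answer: $-144$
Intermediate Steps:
$A{\left(T \right)} = \frac{2}{T}$
$4 \left(A{\left(-1 \right)} - 34\right) = 4 \left(\frac{2}{-1} - 34\right) = 4 \left(2 \left(-1\right) - 34\right) = 4 \left(-2 - 34\right) = 4 \left(-36\right) = -144$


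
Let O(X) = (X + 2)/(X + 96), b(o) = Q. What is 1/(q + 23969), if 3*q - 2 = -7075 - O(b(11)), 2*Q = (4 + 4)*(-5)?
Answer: 114/2463701 ≈ 4.6272e-5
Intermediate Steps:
Q = -20 (Q = ((4 + 4)*(-5))/2 = (8*(-5))/2 = (½)*(-40) = -20)
b(o) = -20
O(X) = (2 + X)/(96 + X)
q = -268765/114 (q = ⅔ + (-7075 - (2 - 20)/(96 - 20))/3 = ⅔ + (-7075 - (-18)/76)/3 = ⅔ + (-7075 - 1*(-9/38))/3 = ⅔ + (-7075 + 9/38)/3 = ⅔ + (⅓)*(-268841/38) = ⅔ - 268841/114 = -268765/114 ≈ -2357.6)
1/(q + 23969) = 1/(-268765/114 + 23969) = 1/(2463701/114) = 114/2463701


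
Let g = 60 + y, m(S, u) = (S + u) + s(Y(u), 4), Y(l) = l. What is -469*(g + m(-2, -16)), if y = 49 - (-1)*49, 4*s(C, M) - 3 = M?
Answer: -265923/4 ≈ -66481.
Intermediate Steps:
s(C, M) = ¾ + M/4
y = 98 (y = 49 - 1*(-49) = 49 + 49 = 98)
m(S, u) = 7/4 + S + u (m(S, u) = (S + u) + (¾ + (¼)*4) = (S + u) + (¾ + 1) = (S + u) + 7/4 = 7/4 + S + u)
g = 158 (g = 60 + 98 = 158)
-469*(g + m(-2, -16)) = -469*(158 + (7/4 - 2 - 16)) = -469*(158 - 65/4) = -469*567/4 = -265923/4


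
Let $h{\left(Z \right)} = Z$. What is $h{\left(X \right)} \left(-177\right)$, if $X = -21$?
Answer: $3717$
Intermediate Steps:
$h{\left(X \right)} \left(-177\right) = \left(-21\right) \left(-177\right) = 3717$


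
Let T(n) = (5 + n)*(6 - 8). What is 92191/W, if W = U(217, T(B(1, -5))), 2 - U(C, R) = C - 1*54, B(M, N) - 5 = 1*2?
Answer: -92191/161 ≈ -572.62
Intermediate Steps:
B(M, N) = 7 (B(M, N) = 5 + 1*2 = 5 + 2 = 7)
T(n) = -10 - 2*n (T(n) = (5 + n)*(-2) = -10 - 2*n)
U(C, R) = 56 - C (U(C, R) = 2 - (C - 1*54) = 2 - (C - 54) = 2 - (-54 + C) = 2 + (54 - C) = 56 - C)
W = -161 (W = 56 - 1*217 = 56 - 217 = -161)
92191/W = 92191/(-161) = 92191*(-1/161) = -92191/161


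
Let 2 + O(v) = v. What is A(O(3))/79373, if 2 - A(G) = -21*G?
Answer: 1/3451 ≈ 0.00028977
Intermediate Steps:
O(v) = -2 + v
A(G) = 2 + 21*G (A(G) = 2 - (-21)*G = 2 + 21*G)
A(O(3))/79373 = (2 + 21*(-2 + 3))/79373 = (2 + 21*1)*(1/79373) = (2 + 21)*(1/79373) = 23*(1/79373) = 1/3451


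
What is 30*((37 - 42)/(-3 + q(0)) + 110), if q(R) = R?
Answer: 3350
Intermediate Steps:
30*((37 - 42)/(-3 + q(0)) + 110) = 30*((37 - 42)/(-3 + 0) + 110) = 30*(-5/(-3) + 110) = 30*(-5*(-⅓) + 110) = 30*(5/3 + 110) = 30*(335/3) = 3350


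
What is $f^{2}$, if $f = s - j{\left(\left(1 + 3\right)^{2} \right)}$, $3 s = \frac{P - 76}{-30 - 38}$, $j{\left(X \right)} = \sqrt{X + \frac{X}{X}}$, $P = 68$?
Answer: $\frac{44221}{2601} - \frac{4 \sqrt{17}}{51} \approx 16.678$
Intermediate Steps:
$j{\left(X \right)} = \sqrt{1 + X}$ ($j{\left(X \right)} = \sqrt{X + 1} = \sqrt{1 + X}$)
$s = \frac{2}{51}$ ($s = \frac{\left(68 - 76\right) \frac{1}{-30 - 38}}{3} = \frac{\left(-8\right) \frac{1}{-68}}{3} = \frac{\left(-8\right) \left(- \frac{1}{68}\right)}{3} = \frac{1}{3} \cdot \frac{2}{17} = \frac{2}{51} \approx 0.039216$)
$f = \frac{2}{51} - \sqrt{17}$ ($f = \frac{2}{51} - \sqrt{1 + \left(1 + 3\right)^{2}} = \frac{2}{51} - \sqrt{1 + 4^{2}} = \frac{2}{51} - \sqrt{1 + 16} = \frac{2}{51} - \sqrt{17} \approx -4.0839$)
$f^{2} = \left(\frac{2}{51} - \sqrt{17}\right)^{2}$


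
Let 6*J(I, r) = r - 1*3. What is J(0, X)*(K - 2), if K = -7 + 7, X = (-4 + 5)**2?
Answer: 2/3 ≈ 0.66667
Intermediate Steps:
X = 1 (X = 1**2 = 1)
J(I, r) = -1/2 + r/6 (J(I, r) = (r - 1*3)/6 = (r - 3)/6 = (-3 + r)/6 = -1/2 + r/6)
K = 0
J(0, X)*(K - 2) = (-1/2 + (1/6)*1)*(0 - 2) = (-1/2 + 1/6)*(-2) = -1/3*(-2) = 2/3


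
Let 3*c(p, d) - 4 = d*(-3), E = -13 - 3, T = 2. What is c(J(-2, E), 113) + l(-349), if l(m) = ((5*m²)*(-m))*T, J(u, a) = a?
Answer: 1275256135/3 ≈ 4.2509e+8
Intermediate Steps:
E = -16
c(p, d) = 4/3 - d (c(p, d) = 4/3 + (d*(-3))/3 = 4/3 + (-3*d)/3 = 4/3 - d)
l(m) = -10*m³ (l(m) = ((5*m²)*(-m))*2 = -5*m³*2 = -10*m³)
c(J(-2, E), 113) + l(-349) = (4/3 - 1*113) - 10*(-349)³ = (4/3 - 113) - 10*(-42508549) = -335/3 + 425085490 = 1275256135/3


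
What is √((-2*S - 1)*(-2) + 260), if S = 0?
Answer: √262 ≈ 16.186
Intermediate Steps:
√((-2*S - 1)*(-2) + 260) = √((-2*0 - 1)*(-2) + 260) = √((0 - 1)*(-2) + 260) = √(-1*(-2) + 260) = √(2 + 260) = √262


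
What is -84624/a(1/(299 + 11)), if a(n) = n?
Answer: -26233440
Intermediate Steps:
-84624/a(1/(299 + 11)) = -84624/(1/(299 + 11)) = -84624/(1/310) = -84624/1/310 = -84624*310 = -26233440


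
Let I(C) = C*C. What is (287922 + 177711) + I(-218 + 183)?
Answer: 466858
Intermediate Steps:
I(C) = C²
(287922 + 177711) + I(-218 + 183) = (287922 + 177711) + (-218 + 183)² = 465633 + (-35)² = 465633 + 1225 = 466858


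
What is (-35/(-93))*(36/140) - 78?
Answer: -2415/31 ≈ -77.903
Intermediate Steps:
(-35/(-93))*(36/140) - 78 = (-35*(-1/93))*(36*(1/140)) - 78 = (35/93)*(9/35) - 78 = 3/31 - 78 = -2415/31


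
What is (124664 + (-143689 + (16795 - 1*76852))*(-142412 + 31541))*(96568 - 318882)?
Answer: -5021994878753020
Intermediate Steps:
(124664 + (-143689 + (16795 - 1*76852))*(-142412 + 31541))*(96568 - 318882) = (124664 + (-143689 + (16795 - 76852))*(-110871))*(-222314) = (124664 + (-143689 - 60057)*(-110871))*(-222314) = (124664 - 203746*(-110871))*(-222314) = (124664 + 22589522766)*(-222314) = 22589647430*(-222314) = -5021994878753020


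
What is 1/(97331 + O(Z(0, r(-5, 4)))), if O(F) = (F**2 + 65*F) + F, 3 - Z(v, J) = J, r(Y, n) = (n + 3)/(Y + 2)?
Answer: 9/879403 ≈ 1.0234e-5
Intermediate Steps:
r(Y, n) = (3 + n)/(2 + Y)
Z(v, J) = 3 - J
O(F) = F**2 + 66*F
1/(97331 + O(Z(0, r(-5, 4)))) = 1/(97331 + (3 - (3 + 4)/(2 - 5))*(66 + (3 - (3 + 4)/(2 - 5)))) = 1/(97331 + (3 - 7/(-3))*(66 + (3 - 7/(-3)))) = 1/(97331 + (3 - (-1)*7/3)*(66 + (3 - (-1)*7/3))) = 1/(97331 + (3 - 1*(-7/3))*(66 + (3 - 1*(-7/3)))) = 1/(97331 + (3 + 7/3)*(66 + (3 + 7/3))) = 1/(97331 + 16*(66 + 16/3)/3) = 1/(97331 + (16/3)*(214/3)) = 1/(97331 + 3424/9) = 1/(879403/9) = 9/879403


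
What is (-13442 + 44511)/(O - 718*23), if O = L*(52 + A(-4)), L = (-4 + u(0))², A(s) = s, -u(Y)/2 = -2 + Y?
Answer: -31069/16514 ≈ -1.8814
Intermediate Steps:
u(Y) = 4 - 2*Y (u(Y) = -2*(-2 + Y) = 4 - 2*Y)
L = 0 (L = (-4 + (4 - 2*0))² = (-4 + (4 + 0))² = (-4 + 4)² = 0² = 0)
O = 0 (O = 0*(52 - 4) = 0*48 = 0)
(-13442 + 44511)/(O - 718*23) = (-13442 + 44511)/(0 - 718*23) = 31069/(0 - 16514) = 31069/(-16514) = 31069*(-1/16514) = -31069/16514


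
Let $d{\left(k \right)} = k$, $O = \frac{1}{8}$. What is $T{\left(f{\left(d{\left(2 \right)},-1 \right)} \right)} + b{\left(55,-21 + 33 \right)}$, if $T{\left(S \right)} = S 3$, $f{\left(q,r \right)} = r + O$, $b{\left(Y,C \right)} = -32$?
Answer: $- \frac{277}{8} \approx -34.625$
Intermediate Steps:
$O = \frac{1}{8} \approx 0.125$
$f{\left(q,r \right)} = \frac{1}{8} + r$ ($f{\left(q,r \right)} = r + \frac{1}{8} = \frac{1}{8} + r$)
$T{\left(S \right)} = 3 S$
$T{\left(f{\left(d{\left(2 \right)},-1 \right)} \right)} + b{\left(55,-21 + 33 \right)} = 3 \left(\frac{1}{8} - 1\right) - 32 = 3 \left(- \frac{7}{8}\right) - 32 = - \frac{21}{8} - 32 = - \frac{277}{8}$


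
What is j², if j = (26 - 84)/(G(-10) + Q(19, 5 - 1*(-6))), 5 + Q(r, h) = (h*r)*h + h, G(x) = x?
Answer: 3364/5267025 ≈ 0.00063869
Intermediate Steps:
Q(r, h) = -5 + h + r*h² (Q(r, h) = -5 + ((h*r)*h + h) = -5 + (r*h² + h) = -5 + (h + r*h²) = -5 + h + r*h²)
j = -58/2295 (j = (26 - 84)/(-10 + (-5 + (5 - 1*(-6)) + 19*(5 - 1*(-6))²)) = -58/(-10 + (-5 + (5 + 6) + 19*(5 + 6)²)) = -58/(-10 + (-5 + 11 + 19*11²)) = -58/(-10 + (-5 + 11 + 19*121)) = -58/(-10 + (-5 + 11 + 2299)) = -58/(-10 + 2305) = -58/2295 ≈ -0.025272)
j² = (-58/2295)² = 3364/5267025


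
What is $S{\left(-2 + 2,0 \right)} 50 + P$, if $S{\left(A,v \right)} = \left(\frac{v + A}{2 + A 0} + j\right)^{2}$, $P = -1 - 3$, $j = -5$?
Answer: $1246$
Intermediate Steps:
$P = -4$ ($P = -1 - 3 = -4$)
$S{\left(A,v \right)} = \left(-5 + \frac{A}{2} + \frac{v}{2}\right)^{2}$ ($S{\left(A,v \right)} = \left(\frac{v + A}{2 + A 0} - 5\right)^{2} = \left(\frac{A + v}{2 + 0} - 5\right)^{2} = \left(\frac{A + v}{2} - 5\right)^{2} = \left(\left(A + v\right) \frac{1}{2} - 5\right)^{2} = \left(\left(\frac{A}{2} + \frac{v}{2}\right) - 5\right)^{2} = \left(-5 + \frac{A}{2} + \frac{v}{2}\right)^{2}$)
$S{\left(-2 + 2,0 \right)} 50 + P = \frac{\left(-10 + \left(-2 + 2\right) + 0\right)^{2}}{4} \cdot 50 - 4 = \frac{\left(-10 + 0 + 0\right)^{2}}{4} \cdot 50 - 4 = \frac{\left(-10\right)^{2}}{4} \cdot 50 - 4 = \frac{1}{4} \cdot 100 \cdot 50 - 4 = 25 \cdot 50 - 4 = 1250 - 4 = 1246$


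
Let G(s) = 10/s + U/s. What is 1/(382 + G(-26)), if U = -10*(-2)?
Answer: 13/4951 ≈ 0.0026257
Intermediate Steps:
U = 20 (U = -2*(-10) = 20)
G(s) = 30/s (G(s) = 10/s + 20/s = 30/s)
1/(382 + G(-26)) = 1/(382 + 30/(-26)) = 1/(382 + 30*(-1/26)) = 1/(382 - 15/13) = 1/(4951/13) = 13/4951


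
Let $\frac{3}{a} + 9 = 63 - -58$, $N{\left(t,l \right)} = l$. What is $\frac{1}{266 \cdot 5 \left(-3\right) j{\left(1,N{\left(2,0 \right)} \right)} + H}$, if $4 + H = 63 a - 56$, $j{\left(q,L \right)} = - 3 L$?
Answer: $- \frac{16}{933} \approx -0.017149$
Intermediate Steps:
$a = \frac{3}{112}$ ($a = \frac{3}{-9 + \left(63 - -58\right)} = \frac{3}{-9 + \left(63 + 58\right)} = \frac{3}{-9 + 121} = \frac{3}{112} \approx 0.026786$)
$H = - \frac{933}{16}$ ($H = -4 + \left(63 \cdot \frac{3}{112} - 56\right) = -4 + \left(\frac{27}{16} - 56\right) = -4 - \frac{869}{16} = - \frac{933}{16} \approx -58.313$)
$\frac{1}{266 \cdot 5 \left(-3\right) j{\left(1,N{\left(2,0 \right)} \right)} + H} = \frac{1}{266 \cdot 5 \left(-3\right) \left(\left(-3\right) 0\right) - \frac{933}{16}} = \frac{1}{266 \left(\left(-15\right) 0\right) - \frac{933}{16}} = \frac{1}{266 \cdot 0 - \frac{933}{16}} = \frac{1}{0 - \frac{933}{16}} = \frac{1}{- \frac{933}{16}} = - \frac{16}{933}$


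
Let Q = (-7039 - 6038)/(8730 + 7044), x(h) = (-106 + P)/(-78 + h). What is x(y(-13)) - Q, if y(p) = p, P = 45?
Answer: 717407/478478 ≈ 1.4994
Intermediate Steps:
x(h) = -61/(-78 + h) (x(h) = (-106 + 45)/(-78 + h) = -61/(-78 + h))
Q = -4359/5258 (Q = -13077/15774 = -13077*1/15774 = -4359/5258 ≈ -0.82902)
x(y(-13)) - Q = -61/(-78 - 13) - 1*(-4359/5258) = -61/(-91) + 4359/5258 = -61*(-1/91) + 4359/5258 = 61/91 + 4359/5258 = 717407/478478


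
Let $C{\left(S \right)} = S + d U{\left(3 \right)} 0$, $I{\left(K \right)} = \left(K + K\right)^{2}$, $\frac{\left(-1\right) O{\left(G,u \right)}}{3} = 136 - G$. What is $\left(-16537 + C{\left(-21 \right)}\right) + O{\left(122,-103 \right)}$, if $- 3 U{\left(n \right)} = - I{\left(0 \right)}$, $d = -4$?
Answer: $-16600$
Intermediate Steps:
$O{\left(G,u \right)} = -408 + 3 G$ ($O{\left(G,u \right)} = - 3 \left(136 - G\right) = -408 + 3 G$)
$I{\left(K \right)} = 4 K^{2}$ ($I{\left(K \right)} = \left(2 K\right)^{2} = 4 K^{2}$)
$U{\left(n \right)} = 0$ ($U{\left(n \right)} = - \frac{\left(-1\right) 4 \cdot 0^{2}}{3} = - \frac{\left(-1\right) 4 \cdot 0}{3} = - \frac{\left(-1\right) 0}{3} = \left(- \frac{1}{3}\right) 0 = 0$)
$C{\left(S \right)} = S$ ($C{\left(S \right)} = S + \left(-4\right) 0 \cdot 0 = S + 0 \cdot 0 = S + 0 = S$)
$\left(-16537 + C{\left(-21 \right)}\right) + O{\left(122,-103 \right)} = \left(-16537 - 21\right) + \left(-408 + 3 \cdot 122\right) = -16558 + \left(-408 + 366\right) = -16558 - 42 = -16600$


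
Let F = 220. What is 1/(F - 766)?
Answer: -1/546 ≈ -0.0018315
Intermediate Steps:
1/(F - 766) = 1/(220 - 766) = 1/(-546) = -1/546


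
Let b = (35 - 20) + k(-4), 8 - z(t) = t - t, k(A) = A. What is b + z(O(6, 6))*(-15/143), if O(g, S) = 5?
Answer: 1453/143 ≈ 10.161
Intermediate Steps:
z(t) = 8 (z(t) = 8 - (t - t) = 8 - 1*0 = 8 + 0 = 8)
b = 11 (b = (35 - 20) - 4 = 15 - 4 = 11)
b + z(O(6, 6))*(-15/143) = 11 + 8*(-15/143) = 11 - 120/143 = 1453/143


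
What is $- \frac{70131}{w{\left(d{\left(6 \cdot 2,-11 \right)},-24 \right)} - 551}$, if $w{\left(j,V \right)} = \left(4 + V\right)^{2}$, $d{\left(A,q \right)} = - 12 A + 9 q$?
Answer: $\frac{70131}{151} \approx 464.44$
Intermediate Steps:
$- \frac{70131}{w{\left(d{\left(6 \cdot 2,-11 \right)},-24 \right)} - 551} = - \frac{70131}{\left(4 - 24\right)^{2} - 551} = - \frac{70131}{\left(-20\right)^{2} - 551} = - \frac{70131}{400 - 551} = - \frac{70131}{-151} = \left(-70131\right) \left(- \frac{1}{151}\right) = \frac{70131}{151}$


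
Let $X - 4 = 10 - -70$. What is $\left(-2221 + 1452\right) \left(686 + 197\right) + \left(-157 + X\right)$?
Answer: $-679100$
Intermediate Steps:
$X = 84$ ($X = 4 + \left(10 - -70\right) = 4 + \left(10 + 70\right) = 4 + 80 = 84$)
$\left(-2221 + 1452\right) \left(686 + 197\right) + \left(-157 + X\right) = \left(-2221 + 1452\right) \left(686 + 197\right) + \left(-157 + 84\right) = \left(-769\right) 883 - 73 = -679027 - 73 = -679100$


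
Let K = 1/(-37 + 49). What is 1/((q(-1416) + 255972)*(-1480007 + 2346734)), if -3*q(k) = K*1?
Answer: 4/887431278273 ≈ 4.5074e-12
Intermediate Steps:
K = 1/12 ≈ 0.083333
q(k) = -1/36
1/((q(-1416) + 255972)*(-1480007 + 2346734)) = 1/((-1/36 + 255972)*(-1480007 + 2346734)) = 1/((9214991/36)*866727) = 1/(887431278273/4) = 4/887431278273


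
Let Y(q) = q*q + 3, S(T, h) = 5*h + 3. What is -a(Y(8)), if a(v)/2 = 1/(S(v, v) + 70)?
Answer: -1/204 ≈ -0.0049020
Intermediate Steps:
S(T, h) = 3 + 5*h
Y(q) = 3 + q² (Y(q) = q² + 3 = 3 + q²)
a(v) = 2/(73 + 5*v) (a(v) = 2/((3 + 5*v) + 70) = 2/(73 + 5*v))
-a(Y(8)) = -2/(73 + 5*(3 + 8²)) = -2/(73 + 5*(3 + 64)) = -2/(73 + 5*67) = -2/(73 + 335) = -2/408 = -1*1/204 = -1/204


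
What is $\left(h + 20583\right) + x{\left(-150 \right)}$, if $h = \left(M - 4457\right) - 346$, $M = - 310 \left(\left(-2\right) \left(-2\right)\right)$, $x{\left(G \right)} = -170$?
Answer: $14370$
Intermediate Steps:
$M = -1240$ ($M = \left(-310\right) 4 = -1240$)
$h = -6043$ ($h = \left(-1240 - 4457\right) - 346 = -5697 - 346 = -6043$)
$\left(h + 20583\right) + x{\left(-150 \right)} = \left(-6043 + 20583\right) - 170 = 14540 - 170 = 14370$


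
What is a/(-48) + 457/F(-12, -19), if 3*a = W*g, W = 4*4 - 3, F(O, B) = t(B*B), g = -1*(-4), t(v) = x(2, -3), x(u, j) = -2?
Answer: -8239/36 ≈ -228.86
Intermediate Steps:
t(v) = -2
g = 4
F(O, B) = -2
W = 13 (W = 16 - 3 = 13)
a = 52/3 (a = (13*4)/3 = (⅓)*52 = 52/3 ≈ 17.333)
a/(-48) + 457/F(-12, -19) = (52/3)/(-48) + 457/(-2) = (52/3)*(-1/48) + 457*(-½) = -13/36 - 457/2 = -8239/36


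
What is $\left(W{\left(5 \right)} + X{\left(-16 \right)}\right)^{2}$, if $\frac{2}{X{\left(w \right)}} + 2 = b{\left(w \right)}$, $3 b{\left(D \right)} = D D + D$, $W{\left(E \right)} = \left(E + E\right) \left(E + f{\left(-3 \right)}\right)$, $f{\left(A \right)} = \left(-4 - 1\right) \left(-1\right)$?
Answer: $\frac{15217801}{1521} \approx 10005.0$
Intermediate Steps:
$f{\left(A \right)} = 5$ ($f{\left(A \right)} = \left(-5\right) \left(-1\right) = 5$)
$W{\left(E \right)} = 2 E \left(5 + E\right)$ ($W{\left(E \right)} = \left(E + E\right) \left(E + 5\right) = 2 E \left(5 + E\right)$)
$b{\left(D \right)} = \frac{D}{3} + \frac{D^{2}}{3}$ ($b{\left(D \right)} = \frac{D D + D}{3} = \frac{D^{2} + D}{3} = \frac{D + D^{2}}{3} = \frac{D}{3} + \frac{D^{2}}{3}$)
$X{\left(w \right)} = \frac{2}{-2 + \frac{w \left(1 + w\right)}{3}}$
$\left(W{\left(5 \right)} + X{\left(-16 \right)}\right)^{2} = \left(2 \cdot 5 \left(5 + 5\right) + \frac{6}{-6 - 16 \left(1 - 16\right)}\right)^{2} = \left(2 \cdot 5 \cdot 10 + \frac{6}{-6 - -240}\right)^{2} = \left(100 + \frac{6}{-6 + 240}\right)^{2} = \left(100 + \frac{6}{234}\right)^{2} = \left(100 + 6 \cdot \frac{1}{234}\right)^{2} = \left(100 + \frac{1}{39}\right)^{2} = \left(\frac{3901}{39}\right)^{2} = \frac{15217801}{1521}$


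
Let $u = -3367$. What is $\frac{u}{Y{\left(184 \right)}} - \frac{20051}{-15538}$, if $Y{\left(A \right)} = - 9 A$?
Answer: $\frac{42760451}{12865464} \approx 3.3237$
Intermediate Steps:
$\frac{u}{Y{\left(184 \right)}} - \frac{20051}{-15538} = - \frac{3367}{\left(-9\right) 184} - \frac{20051}{-15538} = - \frac{3367}{-1656} - - \frac{20051}{15538} = \left(-3367\right) \left(- \frac{1}{1656}\right) + \frac{20051}{15538} = \frac{3367}{1656} + \frac{20051}{15538} = \frac{42760451}{12865464}$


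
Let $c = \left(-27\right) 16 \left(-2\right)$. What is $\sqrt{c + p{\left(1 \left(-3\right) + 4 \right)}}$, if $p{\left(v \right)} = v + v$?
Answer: $\sqrt{866} \approx 29.428$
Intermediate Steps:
$c = 864$ ($c = \left(-432\right) \left(-2\right) = 864$)
$p{\left(v \right)} = 2 v$
$\sqrt{c + p{\left(1 \left(-3\right) + 4 \right)}} = \sqrt{864 + 2 \left(1 \left(-3\right) + 4\right)} = \sqrt{864 + 2 \left(-3 + 4\right)} = \sqrt{864 + 2 \cdot 1} = \sqrt{864 + 2} = \sqrt{866}$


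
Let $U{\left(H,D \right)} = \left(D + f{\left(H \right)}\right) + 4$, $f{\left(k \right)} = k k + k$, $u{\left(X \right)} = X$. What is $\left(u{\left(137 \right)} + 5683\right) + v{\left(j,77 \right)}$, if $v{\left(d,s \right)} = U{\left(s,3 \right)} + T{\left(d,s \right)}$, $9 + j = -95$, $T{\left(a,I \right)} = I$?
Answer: $11910$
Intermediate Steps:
$f{\left(k \right)} = k + k^{2}$ ($f{\left(k \right)} = k^{2} + k = k + k^{2}$)
$j = -104$ ($j = -9 - 95 = -104$)
$U{\left(H,D \right)} = 4 + D + H \left(1 + H\right)$ ($U{\left(H,D \right)} = \left(D + H \left(1 + H\right)\right) + 4 = 4 + D + H \left(1 + H\right)$)
$v{\left(d,s \right)} = 7 + s + s \left(1 + s\right)$ ($v{\left(d,s \right)} = \left(4 + 3 + s \left(1 + s\right)\right) + s = \left(7 + s \left(1 + s\right)\right) + s = 7 + s + s \left(1 + s\right)$)
$\left(u{\left(137 \right)} + 5683\right) + v{\left(j,77 \right)} = \left(137 + 5683\right) + \left(7 + 77 + 77 \left(1 + 77\right)\right) = 5820 + \left(7 + 77 + 77 \cdot 78\right) = 5820 + \left(7 + 77 + 6006\right) = 5820 + 6090 = 11910$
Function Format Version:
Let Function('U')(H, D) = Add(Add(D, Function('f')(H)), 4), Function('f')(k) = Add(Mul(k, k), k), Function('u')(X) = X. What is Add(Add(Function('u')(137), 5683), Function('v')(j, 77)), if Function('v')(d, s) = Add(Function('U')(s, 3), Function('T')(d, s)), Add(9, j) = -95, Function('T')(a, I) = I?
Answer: 11910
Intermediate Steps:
Function('f')(k) = Add(k, Pow(k, 2)) (Function('f')(k) = Add(Pow(k, 2), k) = Add(k, Pow(k, 2)))
j = -104 (j = Add(-9, -95) = -104)
Function('U')(H, D) = Add(4, D, Mul(H, Add(1, H))) (Function('U')(H, D) = Add(Add(D, Mul(H, Add(1, H))), 4) = Add(4, D, Mul(H, Add(1, H))))
Function('v')(d, s) = Add(7, s, Mul(s, Add(1, s))) (Function('v')(d, s) = Add(Add(4, 3, Mul(s, Add(1, s))), s) = Add(Add(7, Mul(s, Add(1, s))), s) = Add(7, s, Mul(s, Add(1, s))))
Add(Add(Function('u')(137), 5683), Function('v')(j, 77)) = Add(Add(137, 5683), Add(7, 77, Mul(77, Add(1, 77)))) = Add(5820, Add(7, 77, Mul(77, 78))) = Add(5820, Add(7, 77, 6006)) = Add(5820, 6090) = 11910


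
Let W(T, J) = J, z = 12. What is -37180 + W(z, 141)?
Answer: -37039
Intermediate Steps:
-37180 + W(z, 141) = -37180 + 141 = -37039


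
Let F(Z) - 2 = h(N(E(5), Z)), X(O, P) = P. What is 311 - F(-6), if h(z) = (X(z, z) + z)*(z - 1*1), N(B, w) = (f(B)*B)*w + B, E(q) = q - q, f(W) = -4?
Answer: 309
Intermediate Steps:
E(q) = 0
N(B, w) = B - 4*B*w (N(B, w) = (-4*B)*w + B = -4*B*w + B = B - 4*B*w)
h(z) = 2*z*(-1 + z) (h(z) = (z + z)*(z - 1*1) = (2*z)*(z - 1) = (2*z)*(-1 + z) = 2*z*(-1 + z))
F(Z) = 2 (F(Z) = 2 + 2*(0*(1 - 4*Z))*(-1 + 0*(1 - 4*Z)) = 2 + 2*0*(-1 + 0) = 2 + 2*0*(-1) = 2 + 0 = 2)
311 - F(-6) = 311 - 1*2 = 311 - 2 = 309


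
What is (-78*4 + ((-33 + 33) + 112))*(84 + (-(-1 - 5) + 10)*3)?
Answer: -26400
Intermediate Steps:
(-78*4 + ((-33 + 33) + 112))*(84 + (-(-1 - 5) + 10)*3) = (-312 + (0 + 112))*(84 + (-1*(-6) + 10)*3) = (-312 + 112)*(84 + (6 + 10)*3) = -200*(84 + 16*3) = -200*(84 + 48) = -200*132 = -26400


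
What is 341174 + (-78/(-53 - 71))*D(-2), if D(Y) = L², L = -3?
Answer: 21153139/62 ≈ 3.4118e+5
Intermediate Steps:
D(Y) = 9 (D(Y) = (-3)² = 9)
341174 + (-78/(-53 - 71))*D(-2) = 341174 - 78/(-53 - 71)*9 = 341174 - 78/(-124)*9 = 341174 - 78*(-1/124)*9 = 341174 + (39/62)*9 = 341174 + 351/62 = 21153139/62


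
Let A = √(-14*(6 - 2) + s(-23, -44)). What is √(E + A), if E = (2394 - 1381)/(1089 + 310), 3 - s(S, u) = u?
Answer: √(1417187 + 5871603*I)/1399 ≈ 1.3803 + 1.0868*I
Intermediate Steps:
s(S, u) = 3 - u
E = 1013/1399 ≈ 0.72409
A = 3*I (A = √(-14*(6 - 2) + (3 - 1*(-44))) = √(-14*4 + (3 + 44)) = √(-56 + 47) = √(-9) = 3*I ≈ 3.0*I)
√(E + A) = √(1013/1399 + 3*I)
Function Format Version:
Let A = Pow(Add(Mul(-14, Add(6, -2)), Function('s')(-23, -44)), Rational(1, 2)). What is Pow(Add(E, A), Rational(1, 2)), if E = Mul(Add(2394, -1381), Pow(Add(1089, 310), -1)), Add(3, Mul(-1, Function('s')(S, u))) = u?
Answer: Mul(Rational(1, 1399), Pow(Add(1417187, Mul(5871603, I)), Rational(1, 2))) ≈ Add(1.3803, Mul(1.0868, I))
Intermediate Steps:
Function('s')(S, u) = Add(3, Mul(-1, u))
E = Rational(1013, 1399) (E = Mul(1013, Pow(1399, -1)) = Mul(1013, Rational(1, 1399)) = Rational(1013, 1399) ≈ 0.72409)
A = Mul(3, I) (A = Pow(Add(Mul(-14, Add(6, -2)), Add(3, Mul(-1, -44))), Rational(1, 2)) = Pow(Add(Mul(-14, 4), Add(3, 44)), Rational(1, 2)) = Pow(Add(-56, 47), Rational(1, 2)) = Pow(-9, Rational(1, 2)) = Mul(3, I) ≈ Mul(3.0000, I))
Pow(Add(E, A), Rational(1, 2)) = Pow(Add(Rational(1013, 1399), Mul(3, I)), Rational(1, 2))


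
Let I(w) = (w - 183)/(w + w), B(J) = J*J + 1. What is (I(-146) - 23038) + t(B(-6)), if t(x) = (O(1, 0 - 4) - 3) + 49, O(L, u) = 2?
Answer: -6712751/292 ≈ -22989.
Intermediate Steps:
B(J) = 1 + J**2 (B(J) = J**2 + 1 = 1 + J**2)
t(x) = 48 (t(x) = (2 - 3) + 49 = -1 + 49 = 48)
I(w) = (-183 + w)/(2*w) (I(w) = (-183 + w)/((2*w)) = (-183 + w)*(1/(2*w)) = (-183 + w)/(2*w))
(I(-146) - 23038) + t(B(-6)) = ((1/2)*(-183 - 146)/(-146) - 23038) + 48 = ((1/2)*(-1/146)*(-329) - 23038) + 48 = (329/292 - 23038) + 48 = -6726767/292 + 48 = -6712751/292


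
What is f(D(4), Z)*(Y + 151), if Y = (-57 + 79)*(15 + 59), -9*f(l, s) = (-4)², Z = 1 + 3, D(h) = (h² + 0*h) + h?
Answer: -9488/3 ≈ -3162.7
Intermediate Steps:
D(h) = h + h² (D(h) = (h² + 0) + h = h² + h = h + h²)
Z = 4
f(l, s) = -16/9 (f(l, s) = -⅑*(-4)² = -⅑*16 = -16/9)
Y = 1628 (Y = 22*74 = 1628)
f(D(4), Z)*(Y + 151) = -16*(1628 + 151)/9 = -16/9*1779 = -9488/3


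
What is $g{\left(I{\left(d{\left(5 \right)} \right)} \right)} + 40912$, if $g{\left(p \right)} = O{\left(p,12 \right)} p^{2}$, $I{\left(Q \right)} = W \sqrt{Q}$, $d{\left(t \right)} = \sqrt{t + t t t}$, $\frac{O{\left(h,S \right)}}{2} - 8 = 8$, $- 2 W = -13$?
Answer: $40912 + 1352 \sqrt{130} \approx 56327.0$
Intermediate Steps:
$W = \frac{13}{2}$ ($W = \left(- \frac{1}{2}\right) \left(-13\right) = \frac{13}{2} \approx 6.5$)
$O{\left(h,S \right)} = 32$ ($O{\left(h,S \right)} = 16 + 2 \cdot 8 = 16 + 16 = 32$)
$d{\left(t \right)} = \sqrt{t + t^{3}}$ ($d{\left(t \right)} = \sqrt{t + t^{2} t} = \sqrt{t + t^{3}}$)
$I{\left(Q \right)} = \frac{13 \sqrt{Q}}{2}$
$g{\left(p \right)} = 32 p^{2}$
$g{\left(I{\left(d{\left(5 \right)} \right)} \right)} + 40912 = 32 \left(\frac{13 \sqrt{\sqrt{5 + 5^{3}}}}{2}\right)^{2} + 40912 = 32 \left(\frac{13 \sqrt{\sqrt{5 + 125}}}{2}\right)^{2} + 40912 = 32 \left(\frac{13 \sqrt{\sqrt{130}}}{2}\right)^{2} + 40912 = 32 \left(\frac{13 \sqrt[4]{130}}{2}\right)^{2} + 40912 = 32 \frac{169 \sqrt{130}}{4} + 40912 = 1352 \sqrt{130} + 40912 = 40912 + 1352 \sqrt{130}$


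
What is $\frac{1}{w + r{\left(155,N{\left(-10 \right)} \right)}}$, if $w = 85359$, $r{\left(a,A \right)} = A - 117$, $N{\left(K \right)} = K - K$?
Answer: $\frac{1}{85242} \approx 1.1731 \cdot 10^{-5}$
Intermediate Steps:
$N{\left(K \right)} = 0$
$r{\left(a,A \right)} = -117 + A$
$\frac{1}{w + r{\left(155,N{\left(-10 \right)} \right)}} = \frac{1}{85359 + \left(-117 + 0\right)} = \frac{1}{85359 - 117} = \frac{1}{85242}$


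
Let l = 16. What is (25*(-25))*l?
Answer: -10000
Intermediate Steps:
(25*(-25))*l = (25*(-25))*16 = -625*16 = -10000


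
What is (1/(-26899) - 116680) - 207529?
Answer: -8720897892/26899 ≈ -3.2421e+5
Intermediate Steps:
(1/(-26899) - 116680) - 207529 = (-1/26899 - 116680) - 207529 = -3138575321/26899 - 207529 = -8720897892/26899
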